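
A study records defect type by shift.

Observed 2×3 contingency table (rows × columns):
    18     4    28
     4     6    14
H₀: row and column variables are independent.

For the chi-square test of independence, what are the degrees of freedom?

df = (r−1)(c−1) = (2−1)·(3−1) = 2

degrees of freedom = 2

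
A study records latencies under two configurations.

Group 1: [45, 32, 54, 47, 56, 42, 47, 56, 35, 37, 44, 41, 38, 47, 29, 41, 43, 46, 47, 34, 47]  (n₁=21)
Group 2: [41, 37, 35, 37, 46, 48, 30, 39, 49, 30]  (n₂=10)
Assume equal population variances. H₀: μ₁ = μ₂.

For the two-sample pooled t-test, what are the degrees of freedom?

degrees of freedom = 29

df = n₁ + n₂ − 2 = 21 + 10 − 2 = 29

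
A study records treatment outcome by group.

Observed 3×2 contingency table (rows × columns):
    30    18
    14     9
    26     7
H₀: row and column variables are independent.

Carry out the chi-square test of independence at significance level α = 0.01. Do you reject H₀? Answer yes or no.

reject H₀: no

Row totals [48, 23, 33], col totals [70, 34], n=104
χ² = (30−32.31)²/32.31 + (18−15.69)²/15.69 + (14−15.48)²/15.48 + (9−7.52)²/7.52 + (26−22.21)²/22.21 + (7−10.79)²/10.79 = 2.9140
df = 2
p-value (upper-tail) = 0.23294
At α=0.01: p ≥ α → fail to reject H₀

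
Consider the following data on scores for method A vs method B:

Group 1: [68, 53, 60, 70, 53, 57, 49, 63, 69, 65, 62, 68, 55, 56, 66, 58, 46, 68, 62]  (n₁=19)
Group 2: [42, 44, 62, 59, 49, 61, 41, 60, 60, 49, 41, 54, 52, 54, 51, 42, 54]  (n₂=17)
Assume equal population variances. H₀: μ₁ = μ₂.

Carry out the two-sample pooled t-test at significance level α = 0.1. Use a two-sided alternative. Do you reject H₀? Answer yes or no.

x̄₁=60.421, s₁=7.136, n₁=19
x̄₂=51.471, s₂=7.459, n₂=17
s_p² = [18·7.136² + 16·7.459²]/34 = 53.1431
SE = √(s_p²·(1/19+1/17)) = 2.4337
t = (60.421−51.471)/2.4337 = 3.6777
df = 34
p-value (two-sided) = 0.00081
At α=0.1: p < α → reject H₀

reject H₀: yes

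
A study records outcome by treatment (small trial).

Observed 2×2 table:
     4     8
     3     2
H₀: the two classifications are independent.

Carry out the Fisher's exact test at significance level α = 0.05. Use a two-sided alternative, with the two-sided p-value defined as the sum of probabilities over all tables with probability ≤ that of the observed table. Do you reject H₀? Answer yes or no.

Margins: r₁=12, r₂=5, c₁=7, c₂=10, n=17
p_obs = C(12,4)·C(5,3)/C(17,7); sum pmf over tables with pmf ≤ p_obs
p-value (two-sided) = 0.59276
At α=0.05: p ≥ α → fail to reject H₀

reject H₀: no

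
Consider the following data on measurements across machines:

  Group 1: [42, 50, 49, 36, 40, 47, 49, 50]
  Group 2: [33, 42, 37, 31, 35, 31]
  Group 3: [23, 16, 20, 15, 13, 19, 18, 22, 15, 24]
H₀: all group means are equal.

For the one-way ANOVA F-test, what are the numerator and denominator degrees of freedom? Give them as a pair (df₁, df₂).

degrees of freedom = [2, 21]

k = 3 groups, N = 24 total
df = (k−1, N−k) = (3−1, 24−3) = (2, 21)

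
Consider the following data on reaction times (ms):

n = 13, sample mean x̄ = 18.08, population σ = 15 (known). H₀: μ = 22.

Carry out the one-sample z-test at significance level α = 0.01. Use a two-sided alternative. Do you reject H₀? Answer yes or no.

reject H₀: no

SE = σ/√n = 15/√13 = 4.1603
z = (x̄−μ₀)/SE = (18.08−22)/4.1603 = -0.9423
p-value (two-sided) = 0.34606
At α=0.01: p ≥ α → fail to reject H₀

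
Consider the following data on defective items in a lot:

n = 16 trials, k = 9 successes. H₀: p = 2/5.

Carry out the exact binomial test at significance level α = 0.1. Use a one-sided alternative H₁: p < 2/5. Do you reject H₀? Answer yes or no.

Exact binomial: n=16, k=9, p₀=2/5=0.4000
P(X≤9) from Σ C(n,i)·p₀^i·(1−p₀)^(n−i)
p-value (one-sided, H₁ less) = 0.94168
At α=0.1: p ≥ α → fail to reject H₀

reject H₀: no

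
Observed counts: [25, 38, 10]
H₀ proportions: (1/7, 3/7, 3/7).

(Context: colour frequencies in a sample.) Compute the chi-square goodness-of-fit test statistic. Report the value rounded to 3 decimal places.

n = 73; E_i = n·p_i = [10.43, 31.29, 31.29]
χ² = (25−10.43)²/10.43 + (38−31.29)²/31.29 + (10−31.29)²/31.29 = 36.2831
df = 2

test statistic = 36.283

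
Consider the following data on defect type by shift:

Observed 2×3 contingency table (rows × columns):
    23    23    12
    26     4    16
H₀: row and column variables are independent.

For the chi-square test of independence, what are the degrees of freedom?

degrees of freedom = 2

df = (r−1)(c−1) = (2−1)·(3−1) = 2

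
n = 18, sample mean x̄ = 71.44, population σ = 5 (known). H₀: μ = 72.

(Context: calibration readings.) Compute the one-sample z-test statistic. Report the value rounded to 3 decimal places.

test statistic = -0.475

SE = σ/√n = 5/√18 = 1.1785
z = (x̄−μ₀)/SE = (71.44−72)/1.1785 = -0.4752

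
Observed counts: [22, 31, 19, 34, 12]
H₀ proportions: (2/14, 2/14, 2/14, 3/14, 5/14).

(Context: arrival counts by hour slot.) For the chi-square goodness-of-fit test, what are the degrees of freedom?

df = k − 1 = 5 − 1 = 4

degrees of freedom = 4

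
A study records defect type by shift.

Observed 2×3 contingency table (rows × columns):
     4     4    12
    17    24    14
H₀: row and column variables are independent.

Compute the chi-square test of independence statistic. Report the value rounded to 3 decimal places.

Row totals [20, 55], col totals [21, 28, 26], n=75
χ² = (4−5.60)²/5.60 + (4−7.47)²/7.47 + (12−6.93)²/6.93 + (17−15.40)²/15.40 + (24−20.53)²/20.53 + (14−19.07)²/19.07 = 7.8671
df = 2

test statistic = 7.867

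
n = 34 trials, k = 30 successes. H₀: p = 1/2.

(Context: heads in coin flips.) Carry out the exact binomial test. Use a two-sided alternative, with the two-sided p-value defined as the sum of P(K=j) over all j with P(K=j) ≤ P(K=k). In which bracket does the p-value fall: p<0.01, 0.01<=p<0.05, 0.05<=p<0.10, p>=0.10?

Exact binomial: n=34, k=30, p₀=1/2=0.5000
P(X=j) = C(n,j)·p₀^j·(1−p₀)^(n−j); p = Σ P(X=j) over j with P(X=j) ≤ P(X=30)
p-value (two-sided) = 0.00001
→ bracket: p<0.01

p-value bracket: p<0.01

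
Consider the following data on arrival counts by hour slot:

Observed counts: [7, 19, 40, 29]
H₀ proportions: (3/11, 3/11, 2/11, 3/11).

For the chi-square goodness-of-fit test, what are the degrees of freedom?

df = k − 1 = 4 − 1 = 3

degrees of freedom = 3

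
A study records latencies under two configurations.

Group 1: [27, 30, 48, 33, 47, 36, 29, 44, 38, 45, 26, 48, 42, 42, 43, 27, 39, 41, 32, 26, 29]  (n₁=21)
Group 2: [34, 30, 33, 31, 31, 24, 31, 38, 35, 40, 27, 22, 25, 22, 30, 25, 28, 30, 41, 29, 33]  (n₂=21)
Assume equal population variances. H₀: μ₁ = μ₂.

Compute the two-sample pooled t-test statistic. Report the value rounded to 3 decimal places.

x̄₁=36.762, s₁=7.816, n₁=21
x̄₂=30.429, s₂=5.344, n₂=21
s_p² = [20·7.816² + 20·5.344²]/40 = 44.8238
SE = √(s_p²·(1/21+1/21)) = 2.0661
t = (36.762−30.429)/2.0661 = 3.0653
df = 40

test statistic = 3.065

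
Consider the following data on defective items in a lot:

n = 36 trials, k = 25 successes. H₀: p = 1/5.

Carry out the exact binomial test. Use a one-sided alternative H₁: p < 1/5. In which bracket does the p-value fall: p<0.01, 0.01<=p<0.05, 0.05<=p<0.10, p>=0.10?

Exact binomial: n=36, k=25, p₀=1/5=0.2000
P(X≤25) from Σ C(n,i)·p₀^i·(1−p₀)^(n−i)
p-value (one-sided, H₁ less) = 1.00000
→ bracket: p>=0.10

p-value bracket: p>=0.10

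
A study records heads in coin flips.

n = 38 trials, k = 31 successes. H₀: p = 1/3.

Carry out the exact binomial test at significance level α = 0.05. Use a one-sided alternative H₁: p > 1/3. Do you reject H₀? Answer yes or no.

reject H₀: yes

Exact binomial: n=38, k=31, p₀=1/3=0.3333
P(X≥31) from Σ C(n,i)·p₀^i·(1−p₀)^(n−i)
p-value (one-sided, H₁ greater) = 0.00000
At α=0.05: p < α → reject H₀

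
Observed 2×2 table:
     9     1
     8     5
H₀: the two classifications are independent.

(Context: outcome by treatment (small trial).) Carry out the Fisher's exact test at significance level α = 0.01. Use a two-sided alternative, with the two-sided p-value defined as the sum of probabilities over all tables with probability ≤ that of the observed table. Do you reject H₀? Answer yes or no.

reject H₀: no

Margins: r₁=10, r₂=13, c₁=17, c₂=6, n=23
p_obs = C(10,9)·C(13,8)/C(23,17); sum pmf over tables with pmf ≤ p_obs
p-value (two-sided) = 0.17902
At α=0.01: p ≥ α → fail to reject H₀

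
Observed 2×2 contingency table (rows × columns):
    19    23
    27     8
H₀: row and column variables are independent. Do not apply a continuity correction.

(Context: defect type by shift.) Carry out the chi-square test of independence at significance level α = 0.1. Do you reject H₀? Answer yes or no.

reject H₀: yes

Row totals [42, 35], col totals [46, 31], n=77
χ² = (19−25.09)²/25.09 + (23−16.91)²/16.91 + (27−20.91)²/20.91 + (8−14.09)²/14.09 = 8.0798
df = 1
p-value (upper-tail) = 0.00448
At α=0.1: p < α → reject H₀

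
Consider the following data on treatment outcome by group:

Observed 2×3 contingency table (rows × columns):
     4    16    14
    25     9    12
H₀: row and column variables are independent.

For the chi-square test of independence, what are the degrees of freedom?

degrees of freedom = 2

df = (r−1)(c−1) = (2−1)·(3−1) = 2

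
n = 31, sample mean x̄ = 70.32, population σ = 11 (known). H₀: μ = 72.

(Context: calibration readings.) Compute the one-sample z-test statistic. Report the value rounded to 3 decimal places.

test statistic = -0.850

SE = σ/√n = 11/√31 = 1.9757
z = (x̄−μ₀)/SE = (70.32−72)/1.9757 = -0.8503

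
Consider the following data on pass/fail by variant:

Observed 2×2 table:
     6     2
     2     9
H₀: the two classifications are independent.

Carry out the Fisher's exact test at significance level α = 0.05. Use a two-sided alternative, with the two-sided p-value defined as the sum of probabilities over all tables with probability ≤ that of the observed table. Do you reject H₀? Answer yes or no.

Margins: r₁=8, r₂=11, c₁=8, c₂=11, n=19
p_obs = C(8,6)·C(11,2)/C(19,8); sum pmf over tables with pmf ≤ p_obs
p-value (two-sided) = 0.02374
At α=0.05: p < α → reject H₀

reject H₀: yes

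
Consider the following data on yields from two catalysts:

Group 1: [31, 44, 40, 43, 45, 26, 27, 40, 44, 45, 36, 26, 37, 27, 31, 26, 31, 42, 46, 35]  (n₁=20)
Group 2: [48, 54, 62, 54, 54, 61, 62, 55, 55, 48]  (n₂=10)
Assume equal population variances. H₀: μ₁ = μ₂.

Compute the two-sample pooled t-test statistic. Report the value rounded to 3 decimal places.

x̄₁=36.100, s₁=7.419, n₁=20
x̄₂=55.300, s₂=5.100, n₂=10
s_p² = [19·7.419² + 9·5.100²]/28 = 45.7107
SE = √(s_p²·(1/20+1/10)) = 2.6185
t = (36.100−55.300)/2.6185 = -7.3324
df = 28

test statistic = -7.332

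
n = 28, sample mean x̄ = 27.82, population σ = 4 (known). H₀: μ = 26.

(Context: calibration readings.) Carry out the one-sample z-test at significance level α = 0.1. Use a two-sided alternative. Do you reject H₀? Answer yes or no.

reject H₀: yes

SE = σ/√n = 4/√28 = 0.7559
z = (x̄−μ₀)/SE = (27.82−26)/0.7559 = 2.4076
p-value (two-sided) = 0.01606
At α=0.1: p < α → reject H₀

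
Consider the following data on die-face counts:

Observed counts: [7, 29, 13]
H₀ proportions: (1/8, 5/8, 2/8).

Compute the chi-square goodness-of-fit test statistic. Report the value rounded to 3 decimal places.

n = 49; E_i = n·p_i = [6.12, 30.62, 12.25]
χ² = (7−6.12)²/6.12 + (29−30.62)²/30.62 + (13−12.25)²/12.25 = 0.2571
df = 2

test statistic = 0.257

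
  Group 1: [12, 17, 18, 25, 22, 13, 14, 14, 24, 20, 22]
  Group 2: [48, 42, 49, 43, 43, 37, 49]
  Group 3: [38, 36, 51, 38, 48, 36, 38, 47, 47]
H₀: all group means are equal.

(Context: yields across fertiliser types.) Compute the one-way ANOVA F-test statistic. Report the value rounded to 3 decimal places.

test statistic = 78.234

Group means [18.27, 44.43, 42.11], grand mean 33.000
SSB = Σnᵢ(x̄ᵢ−x̄)² = 4047.215; SSW = ΣΣ(x−x̄ᵢ)² = 620.785
MSB = 4047.215/2 = 2023.6075; MSW = 620.785/24 = 25.8660
F = MSB/MSW = 78.2341
df = (2, 24)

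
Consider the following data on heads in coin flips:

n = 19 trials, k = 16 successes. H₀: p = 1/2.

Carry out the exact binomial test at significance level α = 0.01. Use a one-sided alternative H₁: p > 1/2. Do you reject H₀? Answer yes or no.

Exact binomial: n=19, k=16, p₀=1/2=0.5000
P(X≥16) from Σ C(n,i)·p₀^i·(1−p₀)^(n−i)
p-value (one-sided, H₁ greater) = 0.00221
At α=0.01: p < α → reject H₀

reject H₀: yes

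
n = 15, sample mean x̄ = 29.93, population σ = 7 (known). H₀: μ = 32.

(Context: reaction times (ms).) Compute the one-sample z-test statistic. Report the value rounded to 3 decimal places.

SE = σ/√n = 7/√15 = 1.8074
z = (x̄−μ₀)/SE = (29.93−32)/1.8074 = -1.1453

test statistic = -1.145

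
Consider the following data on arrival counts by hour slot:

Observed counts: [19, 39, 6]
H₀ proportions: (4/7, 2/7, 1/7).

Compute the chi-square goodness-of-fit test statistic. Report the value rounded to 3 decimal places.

n = 64; E_i = n·p_i = [36.57, 18.29, 9.14]
χ² = (19−36.57)²/36.57 + (39−18.29)²/18.29 + (6−9.14)²/9.14 = 32.9883
df = 2

test statistic = 32.988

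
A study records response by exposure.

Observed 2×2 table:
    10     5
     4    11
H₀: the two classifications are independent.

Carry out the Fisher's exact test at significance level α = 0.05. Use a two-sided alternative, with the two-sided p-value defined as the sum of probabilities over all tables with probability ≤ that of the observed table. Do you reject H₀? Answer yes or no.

reject H₀: no

Margins: r₁=15, r₂=15, c₁=14, c₂=16, n=30
p_obs = C(15,10)·C(15,4)/C(30,14); sum pmf over tables with pmf ≤ p_obs
p-value (two-sided) = 0.06560
At α=0.05: p ≥ α → fail to reject H₀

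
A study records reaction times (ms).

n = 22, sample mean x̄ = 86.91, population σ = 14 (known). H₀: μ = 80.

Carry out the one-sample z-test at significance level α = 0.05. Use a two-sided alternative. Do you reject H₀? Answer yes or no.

SE = σ/√n = 14/√22 = 2.9848
z = (x̄−μ₀)/SE = (86.91−80)/2.9848 = 2.3151
p-value (two-sided) = 0.02061
At α=0.05: p < α → reject H₀

reject H₀: yes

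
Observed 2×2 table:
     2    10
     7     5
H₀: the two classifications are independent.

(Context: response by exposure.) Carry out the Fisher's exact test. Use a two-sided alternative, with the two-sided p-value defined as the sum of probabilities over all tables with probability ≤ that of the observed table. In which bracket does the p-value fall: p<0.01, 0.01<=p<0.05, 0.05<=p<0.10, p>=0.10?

p-value bracket: 0.05<=p<0.10

Margins: r₁=12, r₂=12, c₁=9, c₂=15, n=24
p_obs = C(12,2)·C(12,7)/C(24,9); sum pmf over tables with pmf ≤ p_obs
p-value (two-sided) = 0.08938
→ bracket: 0.05<=p<0.10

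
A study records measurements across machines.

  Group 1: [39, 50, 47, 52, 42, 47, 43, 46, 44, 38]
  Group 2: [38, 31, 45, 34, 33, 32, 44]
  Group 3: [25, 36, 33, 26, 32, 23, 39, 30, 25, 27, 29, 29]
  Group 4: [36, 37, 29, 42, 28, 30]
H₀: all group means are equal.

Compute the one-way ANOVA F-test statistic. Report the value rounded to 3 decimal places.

test statistic = 17.292

Group means [44.80, 36.71, 29.50, 33.67], grand mean 36.029
SSB = Σnᵢ(x̄ᵢ−x̄)² = 1317.610; SSW = ΣΣ(x−x̄ᵢ)² = 787.362
MSB = 1317.610/3 = 439.2032; MSW = 787.362/31 = 25.3988
F = MSB/MSW = 17.2923
df = (3, 31)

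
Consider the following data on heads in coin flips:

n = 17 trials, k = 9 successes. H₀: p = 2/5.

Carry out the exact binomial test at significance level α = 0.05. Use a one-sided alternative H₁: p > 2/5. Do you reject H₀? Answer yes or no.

Exact binomial: n=17, k=9, p₀=2/5=0.4000
P(X≥9) from Σ C(n,i)·p₀^i·(1−p₀)^(n−i)
p-value (one-sided, H₁ greater) = 0.19894
At α=0.05: p ≥ α → fail to reject H₀

reject H₀: no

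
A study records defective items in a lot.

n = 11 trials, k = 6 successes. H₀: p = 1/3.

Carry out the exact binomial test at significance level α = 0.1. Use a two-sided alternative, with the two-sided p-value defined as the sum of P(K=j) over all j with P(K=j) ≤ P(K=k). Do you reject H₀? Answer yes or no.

reject H₀: no

Exact binomial: n=11, k=6, p₀=1/3=0.3333
P(X=j) = C(n,j)·p₀^j·(1−p₀)^(n−j); p = Σ P(X=j) over j with P(X=j) ≤ P(X=6)
p-value (two-sided) = 0.19723
At α=0.1: p ≥ α → fail to reject H₀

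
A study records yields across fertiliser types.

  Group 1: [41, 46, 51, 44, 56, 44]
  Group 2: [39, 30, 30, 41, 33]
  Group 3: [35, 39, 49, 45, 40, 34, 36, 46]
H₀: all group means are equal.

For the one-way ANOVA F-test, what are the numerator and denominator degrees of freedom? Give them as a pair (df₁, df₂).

degrees of freedom = [2, 16]

k = 3 groups, N = 19 total
df = (k−1, N−k) = (3−1, 19−3) = (2, 16)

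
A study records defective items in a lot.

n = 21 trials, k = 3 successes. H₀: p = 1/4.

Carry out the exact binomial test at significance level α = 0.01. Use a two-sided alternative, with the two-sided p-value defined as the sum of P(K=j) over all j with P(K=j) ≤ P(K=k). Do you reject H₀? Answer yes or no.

reject H₀: no

Exact binomial: n=21, k=3, p₀=1/4=0.2500
P(X=j) = C(n,j)·p₀^j·(1−p₀)^(n−j); p = Σ P(X=j) over j with P(X=j) ≤ P(X=3)
p-value (two-sided) = 0.32160
At α=0.01: p ≥ α → fail to reject H₀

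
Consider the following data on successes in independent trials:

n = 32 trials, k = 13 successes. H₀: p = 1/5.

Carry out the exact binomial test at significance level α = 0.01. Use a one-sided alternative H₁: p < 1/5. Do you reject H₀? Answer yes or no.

reject H₀: no

Exact binomial: n=32, k=13, p₀=1/5=0.2000
P(X≤13) from Σ C(n,i)·p₀^i·(1−p₀)^(n−i)
p-value (one-sided, H₁ less) = 0.99805
At α=0.01: p ≥ α → fail to reject H₀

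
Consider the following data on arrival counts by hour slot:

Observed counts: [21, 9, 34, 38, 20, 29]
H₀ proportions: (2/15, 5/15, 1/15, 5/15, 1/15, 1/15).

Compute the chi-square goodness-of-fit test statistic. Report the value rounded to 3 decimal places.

n = 151; E_i = n·p_i = [20.13, 50.33, 10.07, 50.33, 10.07, 10.07]
χ² = (21−20.13)²/20.13 + (9−50.33)²/50.33 + (34−10.07)²/10.07 + (38−50.33)²/50.33 + (20−10.07)²/10.07 + (29−10.07)²/10.07 = 139.3146
df = 5

test statistic = 139.315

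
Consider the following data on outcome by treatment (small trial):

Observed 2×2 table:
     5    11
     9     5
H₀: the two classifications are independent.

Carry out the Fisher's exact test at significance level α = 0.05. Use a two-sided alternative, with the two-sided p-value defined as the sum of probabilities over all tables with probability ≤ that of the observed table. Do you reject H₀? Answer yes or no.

reject H₀: no

Margins: r₁=16, r₂=14, c₁=14, c₂=16, n=30
p_obs = C(16,5)·C(14,9)/C(30,14); sum pmf over tables with pmf ≤ p_obs
p-value (two-sided) = 0.14139
At α=0.05: p ≥ α → fail to reject H₀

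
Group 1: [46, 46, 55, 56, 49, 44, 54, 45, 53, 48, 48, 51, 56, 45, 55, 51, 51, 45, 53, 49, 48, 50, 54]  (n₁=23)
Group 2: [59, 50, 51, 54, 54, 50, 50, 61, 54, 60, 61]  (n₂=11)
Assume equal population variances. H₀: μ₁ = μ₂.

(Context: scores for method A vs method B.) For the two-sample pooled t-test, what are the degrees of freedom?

degrees of freedom = 32

df = n₁ + n₂ − 2 = 23 + 11 − 2 = 32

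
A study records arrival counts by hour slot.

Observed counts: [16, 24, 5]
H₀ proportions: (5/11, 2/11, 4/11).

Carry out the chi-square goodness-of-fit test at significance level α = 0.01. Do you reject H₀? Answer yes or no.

reject H₀: yes

n = 45; E_i = n·p_i = [20.45, 8.18, 16.36]
χ² = (16−20.45)²/20.45 + (24−8.18)²/8.18 + (5−16.36)²/16.36 = 39.4433
df = 2
p-value (upper-tail) = 0.00000
At α=0.01: p < α → reject H₀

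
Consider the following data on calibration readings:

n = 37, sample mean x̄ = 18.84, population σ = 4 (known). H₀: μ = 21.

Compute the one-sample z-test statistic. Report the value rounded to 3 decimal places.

SE = σ/√n = 4/√37 = 0.6576
z = (x̄−μ₀)/SE = (18.84−21)/0.6576 = -3.2847

test statistic = -3.285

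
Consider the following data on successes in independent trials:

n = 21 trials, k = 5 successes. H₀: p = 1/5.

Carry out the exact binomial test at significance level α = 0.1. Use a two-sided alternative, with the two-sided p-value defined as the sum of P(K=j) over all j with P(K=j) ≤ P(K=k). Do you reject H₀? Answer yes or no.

Exact binomial: n=21, k=5, p₀=1/5=0.2000
P(X=j) = C(n,j)·p₀^j·(1−p₀)^(n−j); p = Σ P(X=j) over j with P(X=j) ≤ P(X=5)
p-value (two-sided) = 0.59269
At α=0.1: p ≥ α → fail to reject H₀

reject H₀: no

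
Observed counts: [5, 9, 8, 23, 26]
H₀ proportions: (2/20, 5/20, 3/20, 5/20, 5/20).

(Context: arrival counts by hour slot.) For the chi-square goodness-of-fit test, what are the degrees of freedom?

df = k − 1 = 5 − 1 = 4

degrees of freedom = 4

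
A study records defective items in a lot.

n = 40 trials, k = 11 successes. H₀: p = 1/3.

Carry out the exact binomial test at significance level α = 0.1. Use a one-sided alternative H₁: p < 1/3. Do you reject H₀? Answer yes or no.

reject H₀: no

Exact binomial: n=40, k=11, p₀=1/3=0.3333
P(X≤11) from Σ C(n,i)·p₀^i·(1−p₀)^(n−i)
p-value (one-sided, H₁ less) = 0.27352
At α=0.1: p ≥ α → fail to reject H₀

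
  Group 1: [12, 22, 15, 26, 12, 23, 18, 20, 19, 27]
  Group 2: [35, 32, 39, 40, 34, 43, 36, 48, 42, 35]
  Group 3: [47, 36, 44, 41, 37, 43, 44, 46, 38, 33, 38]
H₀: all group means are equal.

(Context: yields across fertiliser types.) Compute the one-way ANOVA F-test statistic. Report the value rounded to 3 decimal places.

Group means [19.40, 38.40, 40.64], grand mean 33.065
SSB = Σnᵢ(x̄ᵢ−x̄)² = 2782.526; SSW = ΣΣ(x−x̄ᵢ)² = 675.345
MSB = 2782.526/2 = 1391.2628; MSW = 675.345/28 = 24.1195
F = MSB/MSW = 57.6821
df = (2, 28)

test statistic = 57.682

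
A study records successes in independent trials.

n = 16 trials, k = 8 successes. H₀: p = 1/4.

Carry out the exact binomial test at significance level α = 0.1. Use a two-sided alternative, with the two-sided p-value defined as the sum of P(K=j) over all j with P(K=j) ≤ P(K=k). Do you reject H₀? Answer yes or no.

reject H₀: yes

Exact binomial: n=16, k=8, p₀=1/4=0.2500
P(X=j) = C(n,j)·p₀^j·(1−p₀)^(n−j); p = Σ P(X=j) over j with P(X=j) ≤ P(X=8)
p-value (two-sided) = 0.03715
At α=0.1: p < α → reject H₀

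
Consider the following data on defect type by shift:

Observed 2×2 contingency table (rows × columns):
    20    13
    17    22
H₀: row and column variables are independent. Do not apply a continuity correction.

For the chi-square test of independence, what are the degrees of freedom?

degrees of freedom = 1

df = (r−1)(c−1) = (2−1)·(2−1) = 1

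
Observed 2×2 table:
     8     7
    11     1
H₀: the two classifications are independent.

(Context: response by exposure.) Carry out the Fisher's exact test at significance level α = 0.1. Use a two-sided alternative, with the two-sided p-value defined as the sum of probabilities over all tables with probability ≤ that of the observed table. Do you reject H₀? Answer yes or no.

Margins: r₁=15, r₂=12, c₁=19, c₂=8, n=27
p_obs = C(15,8)·C(12,11)/C(27,19); sum pmf over tables with pmf ≤ p_obs
p-value (two-sided) = 0.04326
At α=0.1: p < α → reject H₀

reject H₀: yes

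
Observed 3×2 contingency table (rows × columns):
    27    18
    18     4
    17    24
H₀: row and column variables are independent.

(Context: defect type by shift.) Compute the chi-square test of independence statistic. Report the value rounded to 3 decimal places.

Row totals [45, 22, 41], col totals [62, 46], n=108
χ² = (27−25.83)²/25.83 + (18−19.17)²/19.17 + (18−12.63)²/12.63 + (4−9.37)²/9.37 + (17−23.54)²/23.54 + (24−17.46)²/17.46 = 9.7478
df = 2

test statistic = 9.748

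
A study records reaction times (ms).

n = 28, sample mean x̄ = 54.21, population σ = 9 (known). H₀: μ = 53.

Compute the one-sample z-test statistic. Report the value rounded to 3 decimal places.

test statistic = 0.711

SE = σ/√n = 9/√28 = 1.7008
z = (x̄−μ₀)/SE = (54.21−53)/1.7008 = 0.7114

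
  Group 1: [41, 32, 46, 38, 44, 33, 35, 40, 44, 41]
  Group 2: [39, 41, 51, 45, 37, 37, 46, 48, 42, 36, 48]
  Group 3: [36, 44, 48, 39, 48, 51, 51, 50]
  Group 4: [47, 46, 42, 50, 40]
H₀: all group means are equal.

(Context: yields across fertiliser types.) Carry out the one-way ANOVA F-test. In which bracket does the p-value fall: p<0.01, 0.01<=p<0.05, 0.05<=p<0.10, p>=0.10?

p-value bracket: 0.05<=p<0.10

Group means [39.40, 42.73, 45.88, 45.00], grand mean 42.824
SSB = Σnᵢ(x̄ᵢ−x̄)² = 215.484; SSW = ΣΣ(x−x̄ᵢ)² = 767.457
MSB = 215.484/3 = 71.8281; MSW = 767.457/30 = 25.5819
F = MSB/MSW = 2.8078
df = (3, 30)
p-value (upper-tail) = 0.05645
→ bracket: 0.05<=p<0.10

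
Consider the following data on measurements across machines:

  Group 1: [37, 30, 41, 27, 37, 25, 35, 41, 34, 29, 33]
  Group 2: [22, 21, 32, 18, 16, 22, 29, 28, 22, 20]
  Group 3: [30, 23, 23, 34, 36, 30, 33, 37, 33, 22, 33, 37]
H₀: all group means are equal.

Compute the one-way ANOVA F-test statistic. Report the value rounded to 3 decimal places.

test statistic = 11.082

Group means [33.55, 23.00, 30.92], grand mean 29.394
SSB = Σnᵢ(x̄ᵢ−x̄)² = 626.235; SSW = ΣΣ(x−x̄ᵢ)² = 847.644
MSB = 626.235/2 = 313.1174; MSW = 847.644/30 = 28.2548
F = MSB/MSW = 11.0819
df = (2, 30)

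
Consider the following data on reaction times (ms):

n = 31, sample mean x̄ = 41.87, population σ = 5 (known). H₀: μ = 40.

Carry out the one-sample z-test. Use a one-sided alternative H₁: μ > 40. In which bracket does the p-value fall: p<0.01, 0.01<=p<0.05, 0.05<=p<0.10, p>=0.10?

SE = σ/√n = 5/√31 = 0.8980
z = (x̄−μ₀)/SE = (41.87−40)/0.8980 = 2.0823
p-value (one-sided, H₁ greater) = 0.01866
→ bracket: 0.01<=p<0.05

p-value bracket: 0.01<=p<0.05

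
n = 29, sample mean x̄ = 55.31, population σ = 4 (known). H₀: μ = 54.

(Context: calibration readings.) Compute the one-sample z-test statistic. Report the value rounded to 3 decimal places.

SE = σ/√n = 4/√29 = 0.7428
z = (x̄−μ₀)/SE = (55.31−54)/0.7428 = 1.7636

test statistic = 1.764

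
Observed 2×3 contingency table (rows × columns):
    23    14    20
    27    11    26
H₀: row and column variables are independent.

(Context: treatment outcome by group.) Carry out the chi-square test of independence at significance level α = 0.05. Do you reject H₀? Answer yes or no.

reject H₀: no

Row totals [57, 64], col totals [50, 25, 46], n=121
χ² = (23−23.55)²/23.55 + (14−11.78)²/11.78 + (20−21.67)²/21.67 + (27−26.45)²/26.45 + (11−13.22)²/13.22 + (26−24.33)²/24.33 = 1.0612
df = 2
p-value (upper-tail) = 0.58825
At α=0.05: p ≥ α → fail to reject H₀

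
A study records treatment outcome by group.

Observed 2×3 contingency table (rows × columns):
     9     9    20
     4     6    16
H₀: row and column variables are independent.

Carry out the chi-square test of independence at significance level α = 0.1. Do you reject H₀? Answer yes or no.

reject H₀: no

Row totals [38, 26], col totals [13, 15, 36], n=64
χ² = (9−7.72)²/7.72 + (9−8.91)²/8.91 + (20−21.38)²/21.38 + (4−5.28)²/5.28 + (6−6.09)²/6.09 + (16−14.62)²/14.62 = 0.7437
df = 2
p-value (upper-tail) = 0.68947
At α=0.1: p ≥ α → fail to reject H₀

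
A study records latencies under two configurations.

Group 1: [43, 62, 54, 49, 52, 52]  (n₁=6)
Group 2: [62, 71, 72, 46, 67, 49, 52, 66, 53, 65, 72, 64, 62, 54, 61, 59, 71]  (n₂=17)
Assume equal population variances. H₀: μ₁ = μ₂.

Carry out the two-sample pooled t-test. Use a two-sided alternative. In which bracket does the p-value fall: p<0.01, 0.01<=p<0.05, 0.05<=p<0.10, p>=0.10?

x̄₁=52.000, s₁=6.229, n₁=6
x̄₂=61.529, s₂=8.262, n₂=17
s_p² = [5·6.229² + 16·8.262²]/21 = 61.2493
SE = √(s_p²·(1/6+1/17)) = 3.7163
t = (52.000−61.529)/3.7163 = -2.5642
df = 21
p-value (two-sided) = 0.01808
→ bracket: 0.01<=p<0.05

p-value bracket: 0.01<=p<0.05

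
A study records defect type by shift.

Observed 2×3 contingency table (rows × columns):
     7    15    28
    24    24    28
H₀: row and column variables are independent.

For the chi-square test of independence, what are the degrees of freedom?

df = (r−1)(c−1) = (2−1)·(3−1) = 2

degrees of freedom = 2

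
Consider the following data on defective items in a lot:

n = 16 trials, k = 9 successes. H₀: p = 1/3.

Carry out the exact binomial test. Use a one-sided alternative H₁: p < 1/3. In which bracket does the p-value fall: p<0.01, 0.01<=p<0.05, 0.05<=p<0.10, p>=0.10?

Exact binomial: n=16, k=9, p₀=1/3=0.3333
P(X≤9) from Σ C(n,i)·p₀^i·(1−p₀)^(n−i)
p-value (one-sided, H₁ less) = 0.98405
→ bracket: p>=0.10

p-value bracket: p>=0.10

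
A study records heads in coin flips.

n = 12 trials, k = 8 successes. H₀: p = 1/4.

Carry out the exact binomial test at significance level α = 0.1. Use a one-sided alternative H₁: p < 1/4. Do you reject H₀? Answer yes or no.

reject H₀: no

Exact binomial: n=12, k=8, p₀=1/4=0.2500
P(X≤8) from Σ C(n,i)·p₀^i·(1−p₀)^(n−i)
p-value (one-sided, H₁ less) = 0.99961
At α=0.1: p ≥ α → fail to reject H₀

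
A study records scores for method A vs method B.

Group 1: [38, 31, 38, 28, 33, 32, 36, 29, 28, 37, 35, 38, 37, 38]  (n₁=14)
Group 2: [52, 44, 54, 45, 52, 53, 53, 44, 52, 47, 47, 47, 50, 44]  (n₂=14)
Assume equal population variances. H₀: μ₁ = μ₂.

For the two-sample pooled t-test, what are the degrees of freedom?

df = n₁ + n₂ − 2 = 14 + 14 − 2 = 26

degrees of freedom = 26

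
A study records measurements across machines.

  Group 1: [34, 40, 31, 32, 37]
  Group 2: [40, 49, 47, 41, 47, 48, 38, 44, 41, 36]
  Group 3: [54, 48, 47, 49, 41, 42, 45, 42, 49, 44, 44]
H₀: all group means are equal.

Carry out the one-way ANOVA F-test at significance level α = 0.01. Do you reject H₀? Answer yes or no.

reject H₀: yes

Group means [34.80, 43.10, 45.91], grand mean 42.692
SSB = Σnᵢ(x̄ᵢ−x̄)² = 426.929; SSW = ΣΣ(x−x̄ᵢ)² = 392.609
MSB = 426.929/2 = 213.4647; MSW = 392.609/23 = 17.0700
F = MSB/MSW = 12.5053
df = (2, 23)
p-value (upper-tail) = 0.00021
At α=0.01: p < α → reject H₀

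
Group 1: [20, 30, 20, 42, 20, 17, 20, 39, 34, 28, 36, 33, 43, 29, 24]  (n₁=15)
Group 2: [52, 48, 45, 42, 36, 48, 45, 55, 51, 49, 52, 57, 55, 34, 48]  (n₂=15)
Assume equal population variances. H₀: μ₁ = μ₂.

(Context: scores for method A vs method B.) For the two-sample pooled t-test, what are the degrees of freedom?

df = n₁ + n₂ − 2 = 15 + 15 − 2 = 28

degrees of freedom = 28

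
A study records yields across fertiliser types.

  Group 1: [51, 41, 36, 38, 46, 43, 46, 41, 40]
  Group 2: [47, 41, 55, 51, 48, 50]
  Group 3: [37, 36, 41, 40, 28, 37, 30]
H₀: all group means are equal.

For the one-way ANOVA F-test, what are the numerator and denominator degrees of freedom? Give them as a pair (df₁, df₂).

degrees of freedom = [2, 19]

k = 3 groups, N = 22 total
df = (k−1, N−k) = (3−1, 22−3) = (2, 19)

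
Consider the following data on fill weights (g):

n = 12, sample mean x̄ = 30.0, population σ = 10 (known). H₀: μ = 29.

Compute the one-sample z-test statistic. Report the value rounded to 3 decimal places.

test statistic = 0.346

SE = σ/√n = 10/√12 = 2.8868
z = (x̄−μ₀)/SE = (30.0−29)/2.8868 = 0.3464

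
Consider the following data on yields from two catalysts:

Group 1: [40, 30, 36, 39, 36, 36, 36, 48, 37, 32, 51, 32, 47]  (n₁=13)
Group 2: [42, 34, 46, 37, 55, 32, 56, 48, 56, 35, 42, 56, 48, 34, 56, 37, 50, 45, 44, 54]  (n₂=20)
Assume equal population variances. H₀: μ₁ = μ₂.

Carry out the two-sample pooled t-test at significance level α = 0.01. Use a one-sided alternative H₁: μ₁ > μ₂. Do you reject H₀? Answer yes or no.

reject H₀: no

x̄₁=38.462, s₁=6.489, n₁=13
x̄₂=45.350, s₂=8.475, n₂=20
s_p² = [12·6.489² + 19·8.475²]/31 = 60.3155
SE = √(s_p²·(1/13+1/20)) = 2.7668
t = (38.462−45.350)/2.7668 = -2.4896
df = 31
p-value (one-sided, H₁ greater) = 0.99082
At α=0.01: p ≥ α → fail to reject H₀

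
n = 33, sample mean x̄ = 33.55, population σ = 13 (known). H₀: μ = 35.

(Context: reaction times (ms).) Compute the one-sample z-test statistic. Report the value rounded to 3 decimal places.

test statistic = -0.641

SE = σ/√n = 13/√33 = 2.2630
z = (x̄−μ₀)/SE = (33.55−35)/2.2630 = -0.6407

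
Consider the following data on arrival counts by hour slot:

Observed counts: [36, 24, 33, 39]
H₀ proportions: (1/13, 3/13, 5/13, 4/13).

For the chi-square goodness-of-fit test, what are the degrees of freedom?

degrees of freedom = 3

df = k − 1 = 4 − 1 = 3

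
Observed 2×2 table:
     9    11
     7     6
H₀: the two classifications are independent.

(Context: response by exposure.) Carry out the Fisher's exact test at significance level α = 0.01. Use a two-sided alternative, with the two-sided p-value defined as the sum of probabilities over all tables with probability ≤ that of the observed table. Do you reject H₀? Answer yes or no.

reject H₀: no

Margins: r₁=20, r₂=13, c₁=16, c₂=17, n=33
p_obs = C(20,9)·C(13,7)/C(33,16); sum pmf over tables with pmf ≤ p_obs
p-value (two-sided) = 0.72828
At α=0.01: p ≥ α → fail to reject H₀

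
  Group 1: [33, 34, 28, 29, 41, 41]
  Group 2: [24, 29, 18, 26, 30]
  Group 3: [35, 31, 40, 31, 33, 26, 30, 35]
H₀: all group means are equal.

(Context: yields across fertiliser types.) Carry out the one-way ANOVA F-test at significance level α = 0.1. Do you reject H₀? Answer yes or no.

reject H₀: yes

Group means [34.33, 25.40, 32.62], grand mean 31.263
SSB = Σnᵢ(x̄ᵢ−x̄)² = 243.276; SSW = ΣΣ(x−x̄ᵢ)² = 372.408
MSB = 243.276/2 = 121.6379; MSW = 372.408/16 = 23.2755
F = MSB/MSW = 5.2260
df = (2, 16)
p-value (upper-tail) = 0.01792
At α=0.1: p < α → reject H₀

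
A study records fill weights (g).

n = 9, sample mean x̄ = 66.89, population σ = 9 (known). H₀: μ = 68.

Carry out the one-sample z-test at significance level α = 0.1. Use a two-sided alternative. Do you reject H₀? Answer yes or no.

SE = σ/√n = 9/√9 = 3.0000
z = (x̄−μ₀)/SE = (66.89−68)/3.0000 = -0.3700
p-value (two-sided) = 0.71138
At α=0.1: p ≥ α → fail to reject H₀

reject H₀: no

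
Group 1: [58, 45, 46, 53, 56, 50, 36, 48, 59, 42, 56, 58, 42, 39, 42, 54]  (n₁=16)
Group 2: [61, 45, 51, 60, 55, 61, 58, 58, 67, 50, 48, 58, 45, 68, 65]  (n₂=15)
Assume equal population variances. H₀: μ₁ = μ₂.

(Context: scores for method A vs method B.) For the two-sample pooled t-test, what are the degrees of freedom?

degrees of freedom = 29

df = n₁ + n₂ − 2 = 16 + 15 − 2 = 29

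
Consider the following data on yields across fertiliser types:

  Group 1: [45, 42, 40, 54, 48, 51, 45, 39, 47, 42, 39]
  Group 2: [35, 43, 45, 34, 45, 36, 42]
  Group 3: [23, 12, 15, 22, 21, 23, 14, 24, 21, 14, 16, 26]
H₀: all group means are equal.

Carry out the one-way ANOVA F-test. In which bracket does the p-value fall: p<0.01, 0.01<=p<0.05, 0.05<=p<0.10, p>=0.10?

p-value bracket: p<0.01

Group means [44.73, 40.00, 19.25], grand mean 33.433
SSB = Σnᵢ(x̄ᵢ−x̄)² = 4118.935; SSW = ΣΣ(x−x̄ᵢ)² = 630.432
MSB = 4118.935/2 = 2059.4674; MSW = 630.432/27 = 23.3493
F = MSB/MSW = 88.2024
df = (2, 27)
p-value (upper-tail) = 0.00000
→ bracket: p<0.01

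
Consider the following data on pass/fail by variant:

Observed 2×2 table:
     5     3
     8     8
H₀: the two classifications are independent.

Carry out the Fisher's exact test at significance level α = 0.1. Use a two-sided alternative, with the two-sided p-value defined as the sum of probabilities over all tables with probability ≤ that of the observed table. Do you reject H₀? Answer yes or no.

Margins: r₁=8, r₂=16, c₁=13, c₂=11, n=24
p_obs = C(8,5)·C(16,8)/C(24,13); sum pmf over tables with pmf ≤ p_obs
p-value (two-sided) = 0.67919
At α=0.1: p ≥ α → fail to reject H₀

reject H₀: no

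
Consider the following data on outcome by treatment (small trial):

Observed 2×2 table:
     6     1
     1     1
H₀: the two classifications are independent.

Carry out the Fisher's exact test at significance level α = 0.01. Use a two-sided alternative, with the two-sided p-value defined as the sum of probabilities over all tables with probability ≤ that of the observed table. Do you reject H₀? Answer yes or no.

Margins: r₁=7, r₂=2, c₁=7, c₂=2, n=9
p_obs = C(7,6)·C(2,1)/C(9,7); sum pmf over tables with pmf ≤ p_obs
p-value (two-sided) = 0.41667
At α=0.01: p ≥ α → fail to reject H₀

reject H₀: no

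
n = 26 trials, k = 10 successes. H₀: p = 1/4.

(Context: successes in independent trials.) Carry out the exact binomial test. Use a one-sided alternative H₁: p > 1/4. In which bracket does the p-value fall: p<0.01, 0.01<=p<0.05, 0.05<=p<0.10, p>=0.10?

Exact binomial: n=26, k=10, p₀=1/4=0.2500
P(X≥10) from Σ C(n,i)·p₀^i·(1−p₀)^(n−i)
p-value (one-sided, H₁ greater) = 0.09086
→ bracket: 0.05<=p<0.10

p-value bracket: 0.05<=p<0.10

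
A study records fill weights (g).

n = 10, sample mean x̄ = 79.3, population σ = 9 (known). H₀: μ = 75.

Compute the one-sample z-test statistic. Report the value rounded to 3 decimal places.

test statistic = 1.511

SE = σ/√n = 9/√10 = 2.8460
z = (x̄−μ₀)/SE = (79.3−75)/2.8460 = 1.5109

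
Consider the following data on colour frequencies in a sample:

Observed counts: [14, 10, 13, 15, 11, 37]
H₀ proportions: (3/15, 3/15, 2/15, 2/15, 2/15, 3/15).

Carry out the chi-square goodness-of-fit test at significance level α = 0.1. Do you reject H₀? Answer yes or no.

reject H₀: yes

n = 100; E_i = n·p_i = [20.00, 20.00, 13.33, 13.33, 13.33, 20.00]
χ² = (14−20.00)²/20.00 + (10−20.00)²/20.00 + (13−13.33)²/13.33 + (15−13.33)²/13.33 + (11−13.33)²/13.33 + (37−20.00)²/20.00 = 21.8750
df = 5
p-value (upper-tail) = 0.00055
At α=0.1: p < α → reject H₀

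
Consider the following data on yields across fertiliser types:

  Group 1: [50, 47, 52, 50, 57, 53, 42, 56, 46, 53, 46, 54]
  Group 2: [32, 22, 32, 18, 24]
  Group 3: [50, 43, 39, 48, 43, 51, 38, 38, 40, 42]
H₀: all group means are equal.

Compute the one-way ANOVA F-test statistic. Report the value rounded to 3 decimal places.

test statistic = 44.222

Group means [50.50, 25.60, 43.20], grand mean 43.185
SSB = Σnᵢ(x̄ᵢ−x̄)² = 2188.274; SSW = ΣΣ(x−x̄ᵢ)² = 593.800
MSB = 2188.274/2 = 1094.1370; MSW = 593.800/24 = 24.7417
F = MSB/MSW = 44.2224
df = (2, 24)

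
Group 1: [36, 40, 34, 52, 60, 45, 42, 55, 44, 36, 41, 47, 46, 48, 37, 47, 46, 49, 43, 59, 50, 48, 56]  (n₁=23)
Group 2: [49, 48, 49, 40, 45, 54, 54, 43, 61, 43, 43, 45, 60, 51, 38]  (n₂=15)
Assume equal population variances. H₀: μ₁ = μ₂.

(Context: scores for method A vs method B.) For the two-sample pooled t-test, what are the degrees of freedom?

degrees of freedom = 36

df = n₁ + n₂ − 2 = 23 + 15 − 2 = 36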